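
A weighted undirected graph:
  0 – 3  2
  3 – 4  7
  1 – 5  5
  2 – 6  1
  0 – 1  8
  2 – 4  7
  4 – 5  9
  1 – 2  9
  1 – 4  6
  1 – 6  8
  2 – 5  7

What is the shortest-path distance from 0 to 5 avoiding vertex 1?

Routes from 0 to 5 avoiding 1:
0→3→4→2→5: 2 + 7 + 7 + 7 = 23
0→3→4→5: 2 + 7 + 9 = 18
Best route has total 18.

18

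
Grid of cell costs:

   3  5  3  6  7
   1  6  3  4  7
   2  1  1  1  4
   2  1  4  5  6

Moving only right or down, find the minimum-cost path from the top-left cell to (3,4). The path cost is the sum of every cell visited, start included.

One optimal route is (0,0) (1,0) (2,0) (2,1) (2,2) (2,3) (2,4) (3,4).
Its cost is 3 + 1 + 2 + 1 + 1 + 1 + 4 + 6 = 19.
For comparison, the top-then-right route costs 41.

19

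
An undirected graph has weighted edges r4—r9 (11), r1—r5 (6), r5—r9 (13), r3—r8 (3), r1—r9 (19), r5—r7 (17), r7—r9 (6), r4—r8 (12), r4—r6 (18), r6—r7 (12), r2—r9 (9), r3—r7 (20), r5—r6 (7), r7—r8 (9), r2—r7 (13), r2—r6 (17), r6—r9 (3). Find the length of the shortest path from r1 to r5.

A few of the r1→r5 routes:
r1 → r9 → r5: 19 + 13 = 32
r1 → r5: 6
r1 → r9 → r6 → r5: 19 + 3 + 7 = 29
Shortest: 6.

6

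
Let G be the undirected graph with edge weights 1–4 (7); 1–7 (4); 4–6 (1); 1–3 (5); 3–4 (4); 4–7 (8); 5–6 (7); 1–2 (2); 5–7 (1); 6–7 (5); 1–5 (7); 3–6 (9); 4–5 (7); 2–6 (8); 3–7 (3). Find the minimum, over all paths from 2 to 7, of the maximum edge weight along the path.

Comparing a few candidate routes:
2 → 1 → 3 → 7: max(2, 5, 3) = 5
2 → 1 → 7: max(2, 4) = 4
2 → 1 → 3 → 4 → 5 → 6 → 7: max(2, 5, 4, 7, 7, 5) = 7
2 → 1 → 3 → 4 → 6 → 7: max(2, 5, 4, 1, 5) = 5
The minimum achievable maximum is 4.

4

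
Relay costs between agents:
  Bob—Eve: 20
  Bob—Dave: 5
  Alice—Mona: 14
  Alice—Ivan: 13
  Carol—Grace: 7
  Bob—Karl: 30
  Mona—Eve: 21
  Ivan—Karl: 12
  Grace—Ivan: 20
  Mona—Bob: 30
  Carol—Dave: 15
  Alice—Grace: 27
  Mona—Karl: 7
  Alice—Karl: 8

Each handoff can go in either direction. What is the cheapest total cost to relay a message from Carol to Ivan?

27

Checking several routes:
Carol -> Grace -> Alice -> Karl -> Ivan: 7 + 27 + 8 + 12 = 54
Carol -> Grace -> Alice -> Ivan: 7 + 27 + 13 = 47
Carol -> Grace -> Ivan: 7 + 20 = 27
Carol -> Grace -> Alice -> Mona -> Karl -> Ivan: 7 + 27 + 14 + 7 + 12 = 67
Carol -> Dave -> Bob -> Karl -> Ivan: 15 + 5 + 30 + 12 = 62
Shortest: 27.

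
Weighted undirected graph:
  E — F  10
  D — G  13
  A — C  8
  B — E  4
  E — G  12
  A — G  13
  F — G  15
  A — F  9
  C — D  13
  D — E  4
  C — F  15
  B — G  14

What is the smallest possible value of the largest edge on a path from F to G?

12

Comparing a few candidate routes:
F-A-C-D-E-G: max(9, 8, 13, 4, 12) = 13
F-E-G: max(10, 12) = 12
F-A-C-D-G: max(9, 8, 13, 13) = 13
F-A-G: max(9, 13) = 13
Best route has worst link 12.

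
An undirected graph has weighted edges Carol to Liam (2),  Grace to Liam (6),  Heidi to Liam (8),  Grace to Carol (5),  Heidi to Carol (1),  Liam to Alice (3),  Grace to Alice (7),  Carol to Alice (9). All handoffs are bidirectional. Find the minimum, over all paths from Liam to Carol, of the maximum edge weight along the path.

Checking several routes:
Liam→Alice→Grace→Carol: max(3, 7, 5) = 7
Liam→Grace→Carol: max(6, 5) = 6
Liam→Carol: max(2) = 2
The minimum achievable maximum is 2.

2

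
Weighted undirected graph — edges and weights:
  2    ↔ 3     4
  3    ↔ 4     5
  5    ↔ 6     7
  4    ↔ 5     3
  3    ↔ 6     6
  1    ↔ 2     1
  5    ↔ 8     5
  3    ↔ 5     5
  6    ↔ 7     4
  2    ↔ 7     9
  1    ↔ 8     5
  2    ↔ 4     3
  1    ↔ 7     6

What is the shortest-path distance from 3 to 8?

A few of the 3→8 routes:
3 → 5 → 8: 5 + 5 = 10
3 → 4 → 5 → 8: 5 + 3 + 5 = 13
3 → 2 → 1 → 8: 4 + 1 + 5 = 10
3 → 4 → 2 → 1 → 8: 5 + 3 + 1 + 5 = 14
Best route has total 10.

10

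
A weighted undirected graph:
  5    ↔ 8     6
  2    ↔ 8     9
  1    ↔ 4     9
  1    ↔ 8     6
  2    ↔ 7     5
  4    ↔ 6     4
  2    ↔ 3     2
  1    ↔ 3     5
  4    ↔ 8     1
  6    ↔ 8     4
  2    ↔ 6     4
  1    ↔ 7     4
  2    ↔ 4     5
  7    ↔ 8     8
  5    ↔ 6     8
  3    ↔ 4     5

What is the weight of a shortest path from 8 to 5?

Some routes from 8 to 5:
8 → 4 → 6 → 5: 1 + 4 + 8 = 13
8 → 4 → 2 → 6 → 5: 1 + 5 + 4 + 8 = 18
8 → 4 → 3 → 2 → 6 → 5: 1 + 5 + 2 + 4 + 8 = 20
8 → 5: 6
8 → 6 → 5: 4 + 8 = 12
Best route has total 6.

6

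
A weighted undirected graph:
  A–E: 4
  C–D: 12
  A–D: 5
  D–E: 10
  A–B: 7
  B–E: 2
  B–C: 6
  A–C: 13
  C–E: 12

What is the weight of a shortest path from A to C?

A few of the A→C routes:
A → D → C: 5 + 12 = 17
A → C: 13
A → E → C: 4 + 12 = 16
A → B → C: 7 + 6 = 13
A → E → B → C: 4 + 2 + 6 = 12
The minimum is 12.

12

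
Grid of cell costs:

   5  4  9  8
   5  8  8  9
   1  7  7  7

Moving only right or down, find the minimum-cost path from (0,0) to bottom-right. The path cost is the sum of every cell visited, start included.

32

Path [0,0] → [1,0] → [2,0] → [2,1] → [2,2] → [2,3]: 5 + 5 + 1 + 7 + 7 + 7 = 32.
(Top row then right column would cost 42.)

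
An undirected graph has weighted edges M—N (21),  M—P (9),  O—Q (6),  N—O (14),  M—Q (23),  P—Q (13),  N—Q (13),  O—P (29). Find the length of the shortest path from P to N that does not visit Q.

Paths from P to N avoiding Q:
P-O-N: 29 + 14 = 43
P-M-N: 9 + 21 = 30
Shortest: 30.

30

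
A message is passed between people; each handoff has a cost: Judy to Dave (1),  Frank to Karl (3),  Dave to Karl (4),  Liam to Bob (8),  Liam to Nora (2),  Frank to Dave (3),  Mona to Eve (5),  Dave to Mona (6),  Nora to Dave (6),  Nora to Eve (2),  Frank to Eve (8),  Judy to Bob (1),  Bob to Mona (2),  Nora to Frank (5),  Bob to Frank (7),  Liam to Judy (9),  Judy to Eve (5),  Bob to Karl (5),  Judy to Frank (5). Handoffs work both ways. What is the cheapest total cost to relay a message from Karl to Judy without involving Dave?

6

Checking several routes:
Karl - Bob - Judy: 5 + 1 = 6
Karl - Frank - Bob - Judy: 3 + 7 + 1 = 11
Karl - Frank - Eve - Judy: 3 + 8 + 5 = 16
Karl - Frank - Judy: 3 + 5 = 8
Karl - Frank - Nora - Eve - Judy: 3 + 5 + 2 + 5 = 15
Best route has total 6.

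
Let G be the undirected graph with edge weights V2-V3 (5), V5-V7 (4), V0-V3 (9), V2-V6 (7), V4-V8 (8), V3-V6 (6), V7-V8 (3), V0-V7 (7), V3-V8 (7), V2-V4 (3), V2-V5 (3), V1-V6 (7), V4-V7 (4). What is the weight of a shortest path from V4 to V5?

Comparing a few candidate routes:
V4 - V8 - V3 - V2 - V5: 8 + 7 + 5 + 3 = 23
V4 - V7 - V5: 4 + 4 = 8
V4 - V2 - V5: 3 + 3 = 6
V4 - V2 - V3 - V8 - V7 - V5: 3 + 5 + 7 + 3 + 4 = 22
V4 - V8 - V7 - V5: 8 + 3 + 4 = 15
V4 - V7 - V8 - V3 - V2 - V5: 4 + 3 + 7 + 5 + 3 = 22
Best route has total 6.

6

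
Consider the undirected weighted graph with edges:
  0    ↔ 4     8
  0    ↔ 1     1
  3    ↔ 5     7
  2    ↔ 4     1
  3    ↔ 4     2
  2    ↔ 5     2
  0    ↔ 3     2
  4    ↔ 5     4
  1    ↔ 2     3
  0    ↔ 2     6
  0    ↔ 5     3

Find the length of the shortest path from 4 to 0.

4

Some routes from 4 to 0:
4-3-0: 2 + 2 = 4
4-2-1-0: 1 + 3 + 1 = 5
4-2-5-0: 1 + 2 + 3 = 6
4-5-0: 4 + 3 = 7
4-2-0: 1 + 6 = 7
Shortest: 4.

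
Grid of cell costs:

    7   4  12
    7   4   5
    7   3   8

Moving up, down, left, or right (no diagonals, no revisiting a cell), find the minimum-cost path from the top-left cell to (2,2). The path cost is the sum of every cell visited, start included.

One optimal route is [0,0] [0,1] [1,1] [2,1] [2,2].
Its cost is 7 + 4 + 4 + 3 + 8 = 26.

26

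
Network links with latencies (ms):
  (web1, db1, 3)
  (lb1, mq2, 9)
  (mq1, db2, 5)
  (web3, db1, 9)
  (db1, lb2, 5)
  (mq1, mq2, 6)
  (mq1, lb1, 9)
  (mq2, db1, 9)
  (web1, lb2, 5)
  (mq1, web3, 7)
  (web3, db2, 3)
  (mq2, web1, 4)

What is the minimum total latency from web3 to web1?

Checking several routes:
web3 - mq1 - mq2 - web1: 7 + 6 + 4 = 17
web3 - db2 - mq1 - mq2 - web1: 3 + 5 + 6 + 4 = 18
web3 - db1 - mq2 - web1: 9 + 9 + 4 = 22
web3 - mq1 - mq2 - db1 - web1: 7 + 6 + 9 + 3 = 25
web3 - db1 - lb2 - web1: 9 + 5 + 5 = 19
web3 - db1 - web1: 9 + 3 = 12
The minimum is 12 ms.

12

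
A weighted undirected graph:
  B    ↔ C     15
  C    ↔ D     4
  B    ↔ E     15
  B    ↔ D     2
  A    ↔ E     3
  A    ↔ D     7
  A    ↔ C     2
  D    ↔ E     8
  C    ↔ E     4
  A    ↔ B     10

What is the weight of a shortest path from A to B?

A few of the A→B routes:
A -> C -> D -> B: 2 + 4 + 2 = 8
A -> E -> C -> D -> B: 3 + 4 + 4 + 2 = 13
A -> B: 10
A -> D -> B: 7 + 2 = 9
Best route has total 8.

8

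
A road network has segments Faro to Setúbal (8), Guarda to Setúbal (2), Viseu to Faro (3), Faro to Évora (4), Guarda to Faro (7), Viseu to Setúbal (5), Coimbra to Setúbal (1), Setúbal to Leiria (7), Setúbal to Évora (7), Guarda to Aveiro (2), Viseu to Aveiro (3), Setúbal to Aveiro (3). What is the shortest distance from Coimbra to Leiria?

8

Routes from Coimbra to Leiria:
Coimbra-Setúbal-Leiria: 1 + 7 = 8
Best route has total 8 km.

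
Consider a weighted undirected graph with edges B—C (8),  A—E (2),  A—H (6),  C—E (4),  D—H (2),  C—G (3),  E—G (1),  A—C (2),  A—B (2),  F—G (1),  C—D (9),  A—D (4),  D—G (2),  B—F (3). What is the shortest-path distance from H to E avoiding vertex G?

Comparing a few candidate routes:
H - D - C - A - E: 2 + 9 + 2 + 2 = 15
H - D - C - E: 2 + 9 + 4 = 15
H - D - A - E: 2 + 4 + 2 = 8
H - A - E: 6 + 2 = 8
H - D - A - C - E: 2 + 4 + 2 + 4 = 12
H - A - C - E: 6 + 2 + 4 = 12
Best route has total 8.

8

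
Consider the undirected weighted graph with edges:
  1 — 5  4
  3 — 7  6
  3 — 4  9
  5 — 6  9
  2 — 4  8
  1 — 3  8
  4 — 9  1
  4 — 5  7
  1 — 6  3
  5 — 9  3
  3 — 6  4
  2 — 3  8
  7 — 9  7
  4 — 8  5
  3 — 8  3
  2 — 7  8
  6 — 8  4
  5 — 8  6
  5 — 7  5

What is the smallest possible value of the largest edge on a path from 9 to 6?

Checking several routes:
9 - 4 - 8 - 6: max(1, 5, 4) = 5
9 - 4 - 8 - 3 - 6: max(1, 5, 3, 4) = 5
9 - 5 - 1 - 6: max(3, 4, 3) = 4
Best route has worst link 4.

4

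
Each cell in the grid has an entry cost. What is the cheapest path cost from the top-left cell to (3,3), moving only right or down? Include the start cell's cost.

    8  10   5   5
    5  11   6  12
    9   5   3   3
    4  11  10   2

One optimal route is r0c0 → r1c0 → r2c0 → r2c1 → r2c2 → r2c3 → r3c3.
Its cost is 8 + 5 + 9 + 5 + 3 + 3 + 2 = 35.
(Top row then right column would cost 45.)

35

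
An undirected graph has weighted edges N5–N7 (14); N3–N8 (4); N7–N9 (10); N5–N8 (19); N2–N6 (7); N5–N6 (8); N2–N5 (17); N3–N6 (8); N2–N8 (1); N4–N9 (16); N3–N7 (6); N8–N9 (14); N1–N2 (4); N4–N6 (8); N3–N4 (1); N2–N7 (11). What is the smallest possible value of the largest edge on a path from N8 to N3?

Comparing a few candidate routes:
N8 → N3: max(4) = 4
N8 → N2 → N6 → N3: max(1, 7, 8) = 8
N8 → N2 → N6 → N4 → N3: max(1, 7, 8, 1) = 8
Best route has worst link 4.

4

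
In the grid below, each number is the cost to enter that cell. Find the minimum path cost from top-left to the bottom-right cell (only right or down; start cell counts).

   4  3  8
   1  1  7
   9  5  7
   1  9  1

One optimal route is r0c0 → r1c0 → r1c1 → r2c1 → r2c2 → r3c2.
Its cost is 4 + 1 + 1 + 5 + 7 + 1 = 19.

19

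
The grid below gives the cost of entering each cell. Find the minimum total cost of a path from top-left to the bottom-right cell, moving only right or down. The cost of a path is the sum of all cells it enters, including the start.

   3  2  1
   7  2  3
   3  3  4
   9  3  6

19

One optimal route is r0c0 r0c1 r0c2 r1c2 r2c2 r3c2.
Its cost is 3 + 2 + 1 + 3 + 4 + 6 = 19.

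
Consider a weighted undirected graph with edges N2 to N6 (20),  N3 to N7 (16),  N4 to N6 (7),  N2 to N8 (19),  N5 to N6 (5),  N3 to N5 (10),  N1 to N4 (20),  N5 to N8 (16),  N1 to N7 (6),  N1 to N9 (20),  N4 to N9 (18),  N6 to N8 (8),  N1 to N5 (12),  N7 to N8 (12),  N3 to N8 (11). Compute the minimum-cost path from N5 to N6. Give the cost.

5

Some routes from N5 to N6:
N5 -> N8 -> N6: 16 + 8 = 24
N5 -> N1 -> N7 -> N8 -> N6: 12 + 6 + 12 + 8 = 38
N5 -> N6: 5
N5 -> N1 -> N4 -> N6: 12 + 20 + 7 = 39
N5 -> N3 -> N8 -> N6: 10 + 11 + 8 = 29
Shortest: 5.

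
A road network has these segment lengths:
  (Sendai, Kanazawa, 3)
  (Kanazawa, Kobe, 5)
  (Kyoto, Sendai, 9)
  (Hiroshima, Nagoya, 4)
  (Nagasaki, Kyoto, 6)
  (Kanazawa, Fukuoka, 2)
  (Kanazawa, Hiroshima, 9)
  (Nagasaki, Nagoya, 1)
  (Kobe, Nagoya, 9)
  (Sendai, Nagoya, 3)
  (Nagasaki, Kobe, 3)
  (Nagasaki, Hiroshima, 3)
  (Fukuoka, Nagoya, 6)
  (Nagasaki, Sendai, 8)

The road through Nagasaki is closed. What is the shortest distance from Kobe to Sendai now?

A few of the Kobe→Sendai routes:
Kobe → Kanazawa → Fukuoka → Nagoya → Sendai: 5 + 2 + 6 + 3 = 16
Kobe → Kanazawa → Hiroshima → Nagoya → Sendai: 5 + 9 + 4 + 3 = 21
Kobe → Nagoya → Sendai: 9 + 3 = 12
Kobe → Nagoya → Fukuoka → Kanazawa → Sendai: 9 + 6 + 2 + 3 = 20
Kobe → Kanazawa → Sendai: 5 + 3 = 8
The minimum is 8.

8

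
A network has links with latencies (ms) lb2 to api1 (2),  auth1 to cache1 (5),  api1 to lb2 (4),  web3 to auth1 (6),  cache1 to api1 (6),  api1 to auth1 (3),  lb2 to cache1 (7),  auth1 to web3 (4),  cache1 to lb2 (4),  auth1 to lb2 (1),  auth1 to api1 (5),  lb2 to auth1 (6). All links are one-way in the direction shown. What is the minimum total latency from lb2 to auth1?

5

Routes from lb2 to auth1:
lb2 -> api1 -> auth1: 2 + 3 = 5
lb2 -> auth1: 6
lb2 -> cache1 -> api1 -> auth1: 7 + 6 + 3 = 16
The minimum is 5 ms.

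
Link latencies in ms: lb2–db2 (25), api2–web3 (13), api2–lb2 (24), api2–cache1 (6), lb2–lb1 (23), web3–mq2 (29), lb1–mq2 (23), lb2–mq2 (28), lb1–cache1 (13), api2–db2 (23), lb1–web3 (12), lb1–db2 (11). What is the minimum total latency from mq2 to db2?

A few of the mq2→db2 routes:
mq2→web3→lb1→db2: 29 + 12 + 11 = 52
mq2→web3→api2→db2: 29 + 13 + 23 = 65
mq2→lb2→lb1→db2: 28 + 23 + 11 = 62
mq2→lb2→db2: 28 + 25 = 53
mq2→lb1→cache1→api2→db2: 23 + 13 + 6 + 23 = 65
mq2→lb1→db2: 23 + 11 = 34
Best route has total 34 ms.

34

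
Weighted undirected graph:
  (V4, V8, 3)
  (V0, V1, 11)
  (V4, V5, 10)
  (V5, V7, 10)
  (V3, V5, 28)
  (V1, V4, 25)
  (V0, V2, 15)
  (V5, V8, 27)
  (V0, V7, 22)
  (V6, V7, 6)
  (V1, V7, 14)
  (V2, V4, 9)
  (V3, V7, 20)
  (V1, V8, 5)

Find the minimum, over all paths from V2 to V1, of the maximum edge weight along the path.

A few of the V2→V1 routes:
V2-V4-V8-V1: max(9, 3, 5) = 9
V2-V0-V1: max(15, 11) = 15
V2-V4-V5-V7-V1: max(9, 10, 10, 14) = 14
V2-V0-V7-V5-V4-V8-V1: max(15, 22, 10, 10, 3, 5) = 22
The minimum achievable maximum is 9.

9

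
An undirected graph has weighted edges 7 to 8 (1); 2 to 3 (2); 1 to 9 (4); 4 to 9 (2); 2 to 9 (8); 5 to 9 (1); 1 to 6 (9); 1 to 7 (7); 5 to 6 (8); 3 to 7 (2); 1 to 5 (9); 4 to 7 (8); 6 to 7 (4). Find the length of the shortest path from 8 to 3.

3

Comparing a few candidate routes:
8-7-1-9-2-3: 1 + 7 + 4 + 8 + 2 = 22
8-7-4-9-2-3: 1 + 8 + 2 + 8 + 2 = 21
8-7-3: 1 + 2 = 3
8-7-6-1-9-2-3: 1 + 4 + 9 + 4 + 8 + 2 = 28
8-7-6-5-9-2-3: 1 + 4 + 8 + 1 + 8 + 2 = 24
Best route has total 3.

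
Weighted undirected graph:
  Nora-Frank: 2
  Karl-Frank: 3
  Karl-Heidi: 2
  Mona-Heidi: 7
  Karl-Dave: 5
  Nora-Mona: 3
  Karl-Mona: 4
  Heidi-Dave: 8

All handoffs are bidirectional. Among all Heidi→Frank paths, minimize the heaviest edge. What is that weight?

3

Routes from Heidi to Frank:
Heidi - Karl - Frank: max(2, 3) = 3
Heidi - Dave - Karl - Mona - Nora - Frank: max(8, 5, 4, 3, 2) = 8
Heidi - Mona - Karl - Frank: max(7, 4, 3) = 7
Heidi - Dave - Karl - Frank: max(8, 5, 3) = 8
Heidi - Mona - Nora - Frank: max(7, 3, 2) = 7
Heidi - Karl - Mona - Nora - Frank: max(2, 4, 3, 2) = 4
Best route has worst link 3.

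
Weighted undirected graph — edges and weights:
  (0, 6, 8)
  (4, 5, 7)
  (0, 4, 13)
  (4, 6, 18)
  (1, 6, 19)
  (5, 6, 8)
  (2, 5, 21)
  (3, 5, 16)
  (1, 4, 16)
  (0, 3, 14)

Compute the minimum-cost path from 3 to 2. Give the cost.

37

Some routes from 3 to 2:
3 - 0 - 6 - 5 - 2: 14 + 8 + 8 + 21 = 51
3 - 5 - 2: 16 + 21 = 37
3 - 0 - 6 - 4 - 5 - 2: 14 + 8 + 18 + 7 + 21 = 68
3 - 0 - 4 - 6 - 5 - 2: 14 + 13 + 18 + 8 + 21 = 74
3 - 0 - 4 - 5 - 2: 14 + 13 + 7 + 21 = 55
The minimum is 37.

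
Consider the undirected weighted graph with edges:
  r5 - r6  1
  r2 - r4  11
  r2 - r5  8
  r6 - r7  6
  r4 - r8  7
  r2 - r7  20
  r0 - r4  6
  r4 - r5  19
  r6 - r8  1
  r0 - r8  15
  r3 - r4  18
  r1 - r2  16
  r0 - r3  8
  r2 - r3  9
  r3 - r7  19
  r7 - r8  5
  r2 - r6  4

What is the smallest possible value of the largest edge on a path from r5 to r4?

7

A few of the r5→r4 routes:
r5 - r2 - r6 - r8 - r4: max(8, 4, 1, 7) = 8
r5 - r6 - r8 - r4: max(1, 1, 7) = 7
r5 - r6 - r7 - r8 - r4: max(1, 6, 5, 7) = 7
Best route has worst link 7.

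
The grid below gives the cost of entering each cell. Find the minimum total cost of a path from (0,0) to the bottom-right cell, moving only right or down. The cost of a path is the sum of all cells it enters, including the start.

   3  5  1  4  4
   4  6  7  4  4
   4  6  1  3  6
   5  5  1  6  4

Cheapest: (0,0)→(0,1)→(0,2)→(1,2)→(2,2)→(3,2)→(3,3)→(3,4)
  3 + 5 + 1 + 7 + 1 + 1 + 6 + 4 = 28

28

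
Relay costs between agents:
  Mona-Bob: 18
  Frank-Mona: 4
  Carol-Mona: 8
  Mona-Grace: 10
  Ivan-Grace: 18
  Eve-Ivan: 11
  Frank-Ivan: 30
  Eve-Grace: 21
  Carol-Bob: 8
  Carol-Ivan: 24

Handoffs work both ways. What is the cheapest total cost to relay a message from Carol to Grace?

Comparing a few candidate routes:
Carol - Bob - Mona - Grace: 8 + 18 + 10 = 36
Carol - Ivan - Grace: 24 + 18 = 42
Carol - Mona - Grace: 8 + 10 = 18
Carol - Mona - Frank - Ivan - Grace: 8 + 4 + 30 + 18 = 60
Carol - Ivan - Eve - Grace: 24 + 11 + 21 = 56
Carol - Ivan - Frank - Mona - Grace: 24 + 30 + 4 + 10 = 68
Best route has total 18.

18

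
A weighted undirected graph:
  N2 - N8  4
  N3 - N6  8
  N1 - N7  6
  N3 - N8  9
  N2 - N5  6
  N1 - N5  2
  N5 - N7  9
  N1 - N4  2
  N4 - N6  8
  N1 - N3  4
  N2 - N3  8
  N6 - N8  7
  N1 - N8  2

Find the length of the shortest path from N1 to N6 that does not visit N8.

Candidate routes:
N1-N7-N5-N2-N3-N6: 6 + 9 + 6 + 8 + 8 = 37
N1-N5-N2-N3-N6: 2 + 6 + 8 + 8 = 24
N1-N3-N6: 4 + 8 = 12
N1-N4-N6: 2 + 8 = 10
Shortest: 10.

10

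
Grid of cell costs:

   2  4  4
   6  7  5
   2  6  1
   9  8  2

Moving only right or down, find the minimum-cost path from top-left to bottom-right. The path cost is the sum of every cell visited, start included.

18

Path r0c0→r0c1→r0c2→r1c2→r2c2→r3c2: 2 + 4 + 4 + 5 + 1 + 2 = 18.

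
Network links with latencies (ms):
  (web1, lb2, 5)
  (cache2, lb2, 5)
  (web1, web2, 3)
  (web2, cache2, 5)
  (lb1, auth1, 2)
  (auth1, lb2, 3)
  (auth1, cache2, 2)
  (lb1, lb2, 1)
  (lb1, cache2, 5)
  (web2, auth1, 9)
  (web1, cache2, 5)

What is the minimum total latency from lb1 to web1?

6

Checking several routes:
lb1→auth1→lb2→web1: 2 + 3 + 5 = 10
lb1→auth1→cache2→web1: 2 + 2 + 5 = 9
lb1→lb2→web1: 1 + 5 = 6
Shortest: 6 ms.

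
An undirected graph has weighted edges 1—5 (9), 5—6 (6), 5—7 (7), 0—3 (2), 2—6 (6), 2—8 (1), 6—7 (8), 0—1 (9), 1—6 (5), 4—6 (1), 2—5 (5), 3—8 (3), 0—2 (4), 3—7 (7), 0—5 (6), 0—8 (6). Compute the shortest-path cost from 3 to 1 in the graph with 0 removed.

Checking several routes:
3 - 8 - 2 - 5 - 6 - 1: 3 + 1 + 5 + 6 + 5 = 20
3 - 8 - 2 - 5 - 1: 3 + 1 + 5 + 9 = 18
3 - 8 - 2 - 6 - 5 - 1: 3 + 1 + 6 + 6 + 9 = 25
3 - 7 - 5 - 1: 7 + 7 + 9 = 23
3 - 7 - 6 - 1: 7 + 8 + 5 = 20
3 - 8 - 2 - 6 - 1: 3 + 1 + 6 + 5 = 15
The minimum is 15.

15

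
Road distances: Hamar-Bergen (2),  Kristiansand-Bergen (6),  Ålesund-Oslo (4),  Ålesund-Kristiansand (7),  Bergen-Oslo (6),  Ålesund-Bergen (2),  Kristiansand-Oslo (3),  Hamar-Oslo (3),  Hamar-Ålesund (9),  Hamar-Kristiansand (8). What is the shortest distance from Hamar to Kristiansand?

6

Checking several routes:
Hamar -> Oslo -> Kristiansand: 3 + 3 = 6
Hamar -> Kristiansand: 8
Hamar -> Bergen -> Kristiansand: 2 + 6 = 8
Shortest: 6.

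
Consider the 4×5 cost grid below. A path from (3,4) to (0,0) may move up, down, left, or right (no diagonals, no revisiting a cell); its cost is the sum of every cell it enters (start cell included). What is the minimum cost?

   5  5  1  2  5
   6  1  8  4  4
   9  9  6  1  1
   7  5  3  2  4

23

Cheapest: r3c4 r2c4 r2c3 r1c3 r0c3 r0c2 r0c1 r0c0
  4 + 1 + 1 + 4 + 2 + 1 + 5 + 5 = 23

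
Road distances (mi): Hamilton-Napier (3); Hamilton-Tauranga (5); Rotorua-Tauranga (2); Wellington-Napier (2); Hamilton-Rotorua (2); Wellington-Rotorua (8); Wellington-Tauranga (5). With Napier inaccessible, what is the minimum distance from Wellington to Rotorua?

7

Candidate routes:
Wellington - Rotorua: 8
Wellington - Tauranga - Rotorua: 5 + 2 = 7
Wellington - Tauranga - Hamilton - Rotorua: 5 + 5 + 2 = 12
The minimum is 7 mi.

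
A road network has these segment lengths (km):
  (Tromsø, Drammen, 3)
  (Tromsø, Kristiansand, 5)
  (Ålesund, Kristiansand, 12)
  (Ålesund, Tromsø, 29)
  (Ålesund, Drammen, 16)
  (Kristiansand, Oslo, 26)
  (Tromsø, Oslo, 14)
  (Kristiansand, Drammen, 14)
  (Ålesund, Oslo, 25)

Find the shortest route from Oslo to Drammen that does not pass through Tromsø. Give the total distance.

Candidate routes:
Oslo -> Ålesund -> Kristiansand -> Drammen: 25 + 12 + 14 = 51
Oslo -> Ålesund -> Drammen: 25 + 16 = 41
Oslo -> Kristiansand -> Drammen: 26 + 14 = 40
Oslo -> Kristiansand -> Ålesund -> Drammen: 26 + 12 + 16 = 54
Shortest: 40 km.

40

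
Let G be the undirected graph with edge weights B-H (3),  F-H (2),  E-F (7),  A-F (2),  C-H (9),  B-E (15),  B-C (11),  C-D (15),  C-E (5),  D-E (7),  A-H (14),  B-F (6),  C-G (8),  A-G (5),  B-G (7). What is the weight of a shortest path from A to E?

A few of the A→E routes:
A → G → C → E: 5 + 8 + 5 = 18
A → F → E: 2 + 7 = 9
A → F → H → B → C → E: 2 + 2 + 3 + 11 + 5 = 23
A → F → H → B → E: 2 + 2 + 3 + 15 = 22
A → F → H → C → E: 2 + 2 + 9 + 5 = 18
Best route has total 9.

9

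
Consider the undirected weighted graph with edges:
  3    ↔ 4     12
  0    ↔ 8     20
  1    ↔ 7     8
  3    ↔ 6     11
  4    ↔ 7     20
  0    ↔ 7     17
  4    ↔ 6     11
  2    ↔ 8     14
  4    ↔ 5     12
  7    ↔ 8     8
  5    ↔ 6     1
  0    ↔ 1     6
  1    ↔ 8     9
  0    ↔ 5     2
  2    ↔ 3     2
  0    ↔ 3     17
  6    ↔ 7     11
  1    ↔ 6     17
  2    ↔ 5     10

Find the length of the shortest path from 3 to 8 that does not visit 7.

Some routes from 3 to 8 avoiding 7:
3 - 6 - 5 - 0 - 1 - 8: 11 + 1 + 2 + 6 + 9 = 29
3 - 2 - 8: 2 + 14 = 16
3 - 2 - 5 - 0 - 8: 2 + 10 + 2 + 20 = 34
3 - 2 - 5 - 0 - 1 - 8: 2 + 10 + 2 + 6 + 9 = 29
3 - 0 - 1 - 8: 17 + 6 + 9 = 32
3 - 6 - 5 - 0 - 8: 11 + 1 + 2 + 20 = 34
Best route has total 16.

16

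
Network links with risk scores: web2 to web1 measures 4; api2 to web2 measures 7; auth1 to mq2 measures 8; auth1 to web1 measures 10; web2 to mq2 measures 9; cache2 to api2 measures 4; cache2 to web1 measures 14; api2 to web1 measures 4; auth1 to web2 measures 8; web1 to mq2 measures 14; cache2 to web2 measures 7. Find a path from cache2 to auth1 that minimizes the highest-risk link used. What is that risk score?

8

A few of the cache2→auth1 routes:
cache2 - web2 - mq2 - auth1: max(7, 9, 8) = 9
cache2 - api2 - web2 - auth1: max(4, 7, 8) = 8
cache2 - api2 - web1 - web2 - auth1: max(4, 4, 4, 8) = 8
cache2 - web2 - auth1: max(7, 8) = 8
The minimum achievable maximum is 8.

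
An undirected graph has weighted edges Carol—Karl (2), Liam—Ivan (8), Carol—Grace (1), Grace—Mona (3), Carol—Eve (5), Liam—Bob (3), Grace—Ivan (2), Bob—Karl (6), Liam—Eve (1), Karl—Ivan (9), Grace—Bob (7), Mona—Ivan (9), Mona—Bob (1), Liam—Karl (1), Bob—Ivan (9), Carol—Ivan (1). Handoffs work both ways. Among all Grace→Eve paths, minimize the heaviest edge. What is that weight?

2

Comparing a few candidate routes:
Grace -> Ivan -> Carol -> Karl -> Liam -> Eve: max(2, 1, 2, 1, 1) = 2
Grace -> Mona -> Bob -> Liam -> Eve: max(3, 1, 3, 1) = 3
Grace -> Carol -> Karl -> Liam -> Eve: max(1, 2, 1, 1) = 2
The minimum achievable maximum is 2.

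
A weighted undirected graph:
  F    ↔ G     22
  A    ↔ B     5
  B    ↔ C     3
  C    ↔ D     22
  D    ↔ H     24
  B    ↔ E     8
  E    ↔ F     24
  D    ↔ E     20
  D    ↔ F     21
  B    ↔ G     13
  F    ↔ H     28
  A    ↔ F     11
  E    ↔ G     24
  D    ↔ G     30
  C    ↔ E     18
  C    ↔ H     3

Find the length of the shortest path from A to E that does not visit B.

Some routes from A to E avoiding B:
A-F-D-C-E: 11 + 21 + 22 + 18 = 72
A-F-H-C-E: 11 + 28 + 3 + 18 = 60
A-F-G-E: 11 + 22 + 24 = 57
A-F-D-E: 11 + 21 + 20 = 52
A-F-E: 11 + 24 = 35
Shortest: 35.

35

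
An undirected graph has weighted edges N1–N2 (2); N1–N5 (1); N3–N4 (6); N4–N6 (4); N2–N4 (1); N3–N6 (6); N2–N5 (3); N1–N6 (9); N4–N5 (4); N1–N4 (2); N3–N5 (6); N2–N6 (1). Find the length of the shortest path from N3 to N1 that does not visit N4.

Routes from N3 to N1 avoiding N4:
N3 - N5 - N2 - N1: 6 + 3 + 2 = 11
N3 - N6 - N2 - N5 - N1: 6 + 1 + 3 + 1 = 11
N3 - N6 - N2 - N1: 6 + 1 + 2 = 9
N3 - N6 - N1: 6 + 9 = 15
N3 - N5 - N1: 6 + 1 = 7
N3 - N5 - N2 - N6 - N1: 6 + 3 + 1 + 9 = 19
Shortest: 7.

7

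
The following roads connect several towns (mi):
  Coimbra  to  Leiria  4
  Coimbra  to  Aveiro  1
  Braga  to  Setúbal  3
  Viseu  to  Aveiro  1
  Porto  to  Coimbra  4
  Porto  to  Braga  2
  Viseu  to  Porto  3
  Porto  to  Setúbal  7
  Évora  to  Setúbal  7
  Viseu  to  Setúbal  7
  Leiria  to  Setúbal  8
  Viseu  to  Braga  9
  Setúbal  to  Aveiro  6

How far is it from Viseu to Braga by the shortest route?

5

Some routes from Viseu to Braga:
Viseu -> Porto -> Braga: 3 + 2 = 5
Viseu -> Aveiro -> Setúbal -> Braga: 1 + 6 + 3 = 10
Viseu -> Braga: 9
Viseu -> Aveiro -> Coimbra -> Porto -> Braga: 1 + 1 + 4 + 2 = 8
Best route has total 5 mi.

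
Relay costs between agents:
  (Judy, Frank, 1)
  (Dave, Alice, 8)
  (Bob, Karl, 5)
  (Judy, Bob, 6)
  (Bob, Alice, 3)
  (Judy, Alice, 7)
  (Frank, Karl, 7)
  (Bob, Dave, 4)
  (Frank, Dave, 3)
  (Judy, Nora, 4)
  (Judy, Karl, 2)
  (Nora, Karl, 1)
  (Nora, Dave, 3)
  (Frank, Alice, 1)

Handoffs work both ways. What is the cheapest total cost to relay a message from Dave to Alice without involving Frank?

7

Some routes from Dave to Alice avoiding Frank:
Dave - Nora - Karl - Bob - Alice: 3 + 1 + 5 + 3 = 12
Dave - Alice: 8
Dave - Nora - Karl - Judy - Alice: 3 + 1 + 2 + 7 = 13
Dave - Nora - Karl - Judy - Bob - Alice: 3 + 1 + 2 + 6 + 3 = 15
Dave - Nora - Judy - Alice: 3 + 4 + 7 = 14
Dave - Bob - Alice: 4 + 3 = 7
Best route has total 7.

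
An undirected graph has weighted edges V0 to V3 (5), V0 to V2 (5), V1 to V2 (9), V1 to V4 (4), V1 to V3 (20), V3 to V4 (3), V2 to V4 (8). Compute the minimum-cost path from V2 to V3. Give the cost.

10

Some routes from V2 to V3:
V2 -> V4 -> V3: 8 + 3 = 11
V2 -> V0 -> V3: 5 + 5 = 10
V2 -> V1 -> V4 -> V3: 9 + 4 + 3 = 16
Best route has total 10.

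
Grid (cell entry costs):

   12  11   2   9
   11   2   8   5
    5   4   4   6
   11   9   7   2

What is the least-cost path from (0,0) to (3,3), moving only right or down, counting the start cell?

41

Best path: (0,0) -> (0,1) -> (1,1) -> (2,1) -> (2,2) -> (2,3) -> (3,3)
Cost: 12 + 11 + 2 + 4 + 4 + 6 + 2 = 41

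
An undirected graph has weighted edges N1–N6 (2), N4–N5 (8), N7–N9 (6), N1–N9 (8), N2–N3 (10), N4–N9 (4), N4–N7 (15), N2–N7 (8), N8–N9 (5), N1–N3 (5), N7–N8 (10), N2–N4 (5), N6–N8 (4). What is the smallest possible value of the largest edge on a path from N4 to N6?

Some routes from N4 to N6:
N4 -> N2 -> N7 -> N9 -> N8 -> N6: max(5, 8, 6, 5, 4) = 8
N4 -> N2 -> N7 -> N9 -> N1 -> N6: max(5, 8, 6, 8, 2) = 8
N4 -> N9 -> N8 -> N6: max(4, 5, 4) = 5
Best route has worst link 5.

5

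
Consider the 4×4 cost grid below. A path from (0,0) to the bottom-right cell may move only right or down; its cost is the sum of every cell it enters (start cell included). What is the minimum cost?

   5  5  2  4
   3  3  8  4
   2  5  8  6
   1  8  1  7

27

Take (0,0) → (1,0) → (2,0) → (3,0) → (3,1) → (3,2) → (3,3) for a total of 5 + 3 + 2 + 1 + 8 + 1 + 7 = 27.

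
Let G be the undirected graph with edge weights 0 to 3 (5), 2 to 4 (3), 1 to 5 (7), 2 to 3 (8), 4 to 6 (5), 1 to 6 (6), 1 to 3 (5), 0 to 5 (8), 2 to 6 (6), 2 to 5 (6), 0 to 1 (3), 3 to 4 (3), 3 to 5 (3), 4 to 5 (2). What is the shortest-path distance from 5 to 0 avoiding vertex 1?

8

Some routes from 5 to 0 avoiding 1:
5 - 0: 8
5 - 4 - 3 - 0: 2 + 3 + 5 = 10
5 - 3 - 0: 3 + 5 = 8
The minimum is 8.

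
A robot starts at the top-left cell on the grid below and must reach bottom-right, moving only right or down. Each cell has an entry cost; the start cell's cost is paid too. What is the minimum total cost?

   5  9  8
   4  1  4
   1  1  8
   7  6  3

20

Take (0,0) → (1,0) → (1,1) → (2,1) → (3,1) → (3,2) for a total of 5 + 4 + 1 + 1 + 6 + 3 = 20.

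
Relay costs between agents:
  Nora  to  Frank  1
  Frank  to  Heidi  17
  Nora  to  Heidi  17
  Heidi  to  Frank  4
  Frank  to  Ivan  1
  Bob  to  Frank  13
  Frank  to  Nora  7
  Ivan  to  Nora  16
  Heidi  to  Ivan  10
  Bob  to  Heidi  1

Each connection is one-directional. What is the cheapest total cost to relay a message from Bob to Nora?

12

Comparing a few candidate routes:
Bob-Heidi-Ivan-Nora: 1 + 10 + 16 = 27
Bob-Heidi-Frank-Nora: 1 + 4 + 7 = 12
Bob-Frank-Ivan-Nora: 13 + 1 + 16 = 30
Bob-Frank-Nora: 13 + 7 = 20
Bob-Heidi-Frank-Ivan-Nora: 1 + 4 + 1 + 16 = 22
Best route has total 12.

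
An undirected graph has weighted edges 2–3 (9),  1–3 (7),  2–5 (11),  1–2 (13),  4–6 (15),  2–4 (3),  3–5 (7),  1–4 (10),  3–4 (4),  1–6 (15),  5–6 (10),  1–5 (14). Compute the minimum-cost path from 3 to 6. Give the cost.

Comparing a few candidate routes:
3 -> 1 -> 6: 7 + 15 = 22
3 -> 4 -> 1 -> 6: 4 + 10 + 15 = 29
3 -> 4 -> 6: 4 + 15 = 19
3 -> 2 -> 4 -> 6: 9 + 3 + 15 = 27
3 -> 4 -> 2 -> 5 -> 6: 4 + 3 + 11 + 10 = 28
3 -> 5 -> 6: 7 + 10 = 17
The minimum is 17.

17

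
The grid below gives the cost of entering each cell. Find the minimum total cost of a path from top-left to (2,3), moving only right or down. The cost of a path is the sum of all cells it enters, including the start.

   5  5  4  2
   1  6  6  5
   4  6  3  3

22

Best path: r0c0 → r1c0 → r2c0 → r2c1 → r2c2 → r2c3
Cost: 5 + 1 + 4 + 6 + 3 + 3 = 22
For comparison, the top-then-right route costs 24.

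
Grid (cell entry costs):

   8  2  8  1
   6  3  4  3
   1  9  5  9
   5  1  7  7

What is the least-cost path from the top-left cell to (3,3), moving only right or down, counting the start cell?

One optimal route is [0,0]→[1,0]→[2,0]→[3,0]→[3,1]→[3,2]→[3,3].
Its cost is 8 + 6 + 1 + 5 + 1 + 7 + 7 = 35.
(Top row then right column would cost 38.)

35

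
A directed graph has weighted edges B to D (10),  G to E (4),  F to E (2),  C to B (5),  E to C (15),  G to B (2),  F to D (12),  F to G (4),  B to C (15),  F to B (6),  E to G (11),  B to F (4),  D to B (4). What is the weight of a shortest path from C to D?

15

Paths from C to D:
C→B→D: 5 + 10 = 15
C→B→F→D: 5 + 4 + 12 = 21
Best route has total 15.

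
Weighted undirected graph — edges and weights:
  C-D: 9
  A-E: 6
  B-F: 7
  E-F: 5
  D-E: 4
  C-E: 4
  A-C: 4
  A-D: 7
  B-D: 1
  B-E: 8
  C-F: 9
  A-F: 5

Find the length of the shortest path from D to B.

1

Checking several routes:
D→E→F→B: 4 + 5 + 7 = 16
D→E→B: 4 + 8 = 12
D→B: 1
D→A→F→B: 7 + 5 + 7 = 19
Best route has total 1.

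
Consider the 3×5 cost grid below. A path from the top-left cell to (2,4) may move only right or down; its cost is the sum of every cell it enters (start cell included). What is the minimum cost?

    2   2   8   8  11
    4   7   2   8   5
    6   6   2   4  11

Path r0c0 → r0c1 → r1c1 → r1c2 → r2c2 → r2c3 → r2c4: 2 + 2 + 7 + 2 + 2 + 4 + 11 = 30.

30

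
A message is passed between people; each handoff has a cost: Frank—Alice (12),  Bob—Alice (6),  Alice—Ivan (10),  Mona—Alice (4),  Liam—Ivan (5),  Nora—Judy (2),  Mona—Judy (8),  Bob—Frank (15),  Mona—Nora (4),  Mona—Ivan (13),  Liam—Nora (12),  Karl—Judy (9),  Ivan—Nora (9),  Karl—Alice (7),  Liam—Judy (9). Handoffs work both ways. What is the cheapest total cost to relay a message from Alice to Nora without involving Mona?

Some routes from Alice to Nora avoiding Mona:
Alice→Ivan→Liam→Nora: 10 + 5 + 12 = 27
Alice→Ivan→Nora: 10 + 9 = 19
Alice→Ivan→Liam→Judy→Nora: 10 + 5 + 9 + 2 = 26
Alice→Karl→Judy→Nora: 7 + 9 + 2 = 18
The minimum is 18.

18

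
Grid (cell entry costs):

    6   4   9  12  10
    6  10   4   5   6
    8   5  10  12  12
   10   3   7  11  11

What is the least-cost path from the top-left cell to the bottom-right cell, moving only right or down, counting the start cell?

57

Cheapest: (0,0) → (0,1) → (0,2) → (1,2) → (1,3) → (1,4) → (2,4) → (3,4)
  6 + 4 + 9 + 4 + 5 + 6 + 12 + 11 = 57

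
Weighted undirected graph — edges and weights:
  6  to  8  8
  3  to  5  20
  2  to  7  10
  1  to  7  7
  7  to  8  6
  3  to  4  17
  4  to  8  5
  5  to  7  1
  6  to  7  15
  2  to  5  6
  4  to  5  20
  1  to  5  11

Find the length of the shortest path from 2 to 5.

6

Checking several routes:
2-7-8-4-5: 10 + 6 + 5 + 20 = 41
2-7-8-4-3-5: 10 + 6 + 5 + 17 + 20 = 58
2-7-1-5: 10 + 7 + 11 = 28
2-5: 6
2-7-5: 10 + 1 = 11
Shortest: 6.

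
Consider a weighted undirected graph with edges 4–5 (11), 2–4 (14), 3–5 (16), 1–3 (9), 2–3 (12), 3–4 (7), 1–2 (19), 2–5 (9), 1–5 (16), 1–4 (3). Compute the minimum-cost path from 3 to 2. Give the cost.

Comparing a few candidate routes:
3 → 1 → 4 → 2: 9 + 3 + 14 = 26
3 → 1 → 2: 9 + 19 = 28
3 → 2: 12
3 → 4 → 2: 7 + 14 = 21
3 → 4 → 5 → 2: 7 + 11 + 9 = 27
3 → 5 → 2: 16 + 9 = 25
Best route has total 12.

12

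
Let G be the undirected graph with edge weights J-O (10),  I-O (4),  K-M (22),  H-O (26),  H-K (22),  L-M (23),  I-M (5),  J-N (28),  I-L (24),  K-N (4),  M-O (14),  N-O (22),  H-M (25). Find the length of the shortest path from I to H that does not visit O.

Candidate routes:
I-M-H: 5 + 25 = 30
I-L-M-H: 24 + 23 + 25 = 72
I-M-K-H: 5 + 22 + 22 = 49
I-L-M-K-H: 24 + 23 + 22 + 22 = 91
Best route has total 30.

30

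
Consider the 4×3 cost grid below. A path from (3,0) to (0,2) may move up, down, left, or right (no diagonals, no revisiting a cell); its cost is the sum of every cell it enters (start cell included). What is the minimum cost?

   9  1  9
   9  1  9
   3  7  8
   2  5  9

Cheapest: r3c0 -> r2c0 -> r2c1 -> r1c1 -> r0c1 -> r0c2
  2 + 3 + 7 + 1 + 1 + 9 = 23

23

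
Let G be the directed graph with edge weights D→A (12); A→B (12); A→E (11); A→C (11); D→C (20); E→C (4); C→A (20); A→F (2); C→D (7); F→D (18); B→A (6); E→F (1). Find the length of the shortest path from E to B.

35

Routes from E to B:
E -> C -> A -> B: 4 + 20 + 12 = 36
E -> C -> D -> A -> B: 4 + 7 + 12 + 12 = 35
E -> F -> D -> C -> A -> B: 1 + 18 + 20 + 20 + 12 = 71
E -> F -> D -> A -> B: 1 + 18 + 12 + 12 = 43
Shortest: 35.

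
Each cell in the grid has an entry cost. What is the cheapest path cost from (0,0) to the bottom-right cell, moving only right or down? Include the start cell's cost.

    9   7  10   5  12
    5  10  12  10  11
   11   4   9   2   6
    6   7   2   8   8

Best path: (0,0) -> (1,0) -> (1,1) -> (2,1) -> (2,2) -> (2,3) -> (2,4) -> (3,4)
Cost: 9 + 5 + 10 + 4 + 9 + 2 + 6 + 8 = 53

53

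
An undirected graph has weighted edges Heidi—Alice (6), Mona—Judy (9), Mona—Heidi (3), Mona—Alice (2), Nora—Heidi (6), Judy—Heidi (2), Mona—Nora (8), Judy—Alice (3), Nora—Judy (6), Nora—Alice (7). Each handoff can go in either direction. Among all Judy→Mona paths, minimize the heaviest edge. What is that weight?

Checking several routes:
Judy-Heidi-Mona: max(2, 3) = 3
Judy-Nora-Heidi-Alice-Mona: max(6, 6, 6, 2) = 6
Judy-Nora-Heidi-Mona: max(6, 6, 3) = 6
Judy-Alice-Heidi-Mona: max(3, 6, 3) = 6
Judy-Alice-Mona: max(3, 2) = 3
Smallest bottleneck: 3.

3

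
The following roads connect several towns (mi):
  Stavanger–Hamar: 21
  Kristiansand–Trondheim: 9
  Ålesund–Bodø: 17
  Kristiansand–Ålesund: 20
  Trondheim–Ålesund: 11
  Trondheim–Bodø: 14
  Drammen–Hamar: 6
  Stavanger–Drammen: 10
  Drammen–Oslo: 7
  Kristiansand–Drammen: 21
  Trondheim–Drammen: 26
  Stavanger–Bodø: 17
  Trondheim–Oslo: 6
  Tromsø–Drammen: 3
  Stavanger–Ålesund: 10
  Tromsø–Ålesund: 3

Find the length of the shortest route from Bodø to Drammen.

23

Some routes from Bodø to Drammen:
Bodø → Stavanger → Drammen: 17 + 10 = 27
Bodø → Ålesund → Tromsø → Drammen: 17 + 3 + 3 = 23
Bodø → Trondheim → Ålesund → Tromsø → Drammen: 14 + 11 + 3 + 3 = 31
Bodø → Trondheim → Oslo → Drammen: 14 + 6 + 7 = 27
Best route has total 23 mi.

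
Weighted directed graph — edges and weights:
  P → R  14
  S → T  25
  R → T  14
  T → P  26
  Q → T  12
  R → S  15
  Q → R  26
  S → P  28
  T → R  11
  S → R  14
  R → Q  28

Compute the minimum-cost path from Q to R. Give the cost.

23

Candidate routes:
Q-R: 26
Q-T-R: 12 + 11 = 23
Q-T-P-R: 12 + 26 + 14 = 52
Best route has total 23.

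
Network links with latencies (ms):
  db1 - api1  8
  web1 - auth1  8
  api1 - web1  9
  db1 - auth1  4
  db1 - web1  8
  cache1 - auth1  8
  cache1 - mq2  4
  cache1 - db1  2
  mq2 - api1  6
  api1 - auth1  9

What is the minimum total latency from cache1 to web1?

10

Some routes from cache1 to web1:
cache1-db1-api1-web1: 2 + 8 + 9 = 19
cache1-auth1-db1-web1: 8 + 4 + 8 = 20
cache1-mq2-api1-web1: 4 + 6 + 9 = 19
cache1-db1-web1: 2 + 8 = 10
cache1-db1-auth1-web1: 2 + 4 + 8 = 14
cache1-auth1-web1: 8 + 8 = 16
The minimum is 10 ms.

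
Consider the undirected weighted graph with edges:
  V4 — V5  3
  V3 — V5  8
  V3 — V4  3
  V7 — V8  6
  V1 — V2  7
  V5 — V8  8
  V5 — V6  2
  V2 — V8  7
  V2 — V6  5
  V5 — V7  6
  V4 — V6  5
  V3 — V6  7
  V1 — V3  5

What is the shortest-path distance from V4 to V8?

A few of the V4→V8 routes:
V4→V5→V6→V2→V8: 3 + 2 + 5 + 7 = 17
V4→V6→V5→V8: 5 + 2 + 8 = 15
V4→V5→V7→V8: 3 + 6 + 6 = 15
V4→V6→V2→V8: 5 + 5 + 7 = 17
V4→V6→V5→V7→V8: 5 + 2 + 6 + 6 = 19
V4→V5→V8: 3 + 8 = 11
Shortest: 11.

11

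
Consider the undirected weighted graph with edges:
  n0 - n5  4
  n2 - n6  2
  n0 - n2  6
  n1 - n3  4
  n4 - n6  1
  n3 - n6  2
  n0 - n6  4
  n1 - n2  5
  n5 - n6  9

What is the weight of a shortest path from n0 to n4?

Candidate routes:
n0-n2-n1-n3-n6-n4: 6 + 5 + 4 + 2 + 1 = 18
n0-n2-n6-n4: 6 + 2 + 1 = 9
n0-n5-n6-n4: 4 + 9 + 1 = 14
n0-n6-n4: 4 + 1 = 5
Shortest: 5.

5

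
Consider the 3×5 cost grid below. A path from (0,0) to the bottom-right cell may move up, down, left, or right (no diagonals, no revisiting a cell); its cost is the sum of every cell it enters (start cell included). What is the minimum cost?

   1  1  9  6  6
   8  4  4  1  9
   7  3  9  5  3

19

Path r0c0 → r0c1 → r1c1 → r1c2 → r1c3 → r2c3 → r2c4: 1 + 1 + 4 + 4 + 1 + 5 + 3 = 19.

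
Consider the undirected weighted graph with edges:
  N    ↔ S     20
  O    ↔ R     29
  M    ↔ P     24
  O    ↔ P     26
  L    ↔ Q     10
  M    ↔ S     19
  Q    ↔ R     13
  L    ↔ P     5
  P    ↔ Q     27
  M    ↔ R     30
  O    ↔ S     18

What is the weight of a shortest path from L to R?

23

Comparing a few candidate routes:
L - P - Q - R: 5 + 27 + 13 = 45
L - Q - P - O - R: 10 + 27 + 26 + 29 = 92
L - P - O - R: 5 + 26 + 29 = 60
L - P - M - R: 5 + 24 + 30 = 59
L - Q - R: 10 + 13 = 23
L - Q - P - M - R: 10 + 27 + 24 + 30 = 91
The minimum is 23.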